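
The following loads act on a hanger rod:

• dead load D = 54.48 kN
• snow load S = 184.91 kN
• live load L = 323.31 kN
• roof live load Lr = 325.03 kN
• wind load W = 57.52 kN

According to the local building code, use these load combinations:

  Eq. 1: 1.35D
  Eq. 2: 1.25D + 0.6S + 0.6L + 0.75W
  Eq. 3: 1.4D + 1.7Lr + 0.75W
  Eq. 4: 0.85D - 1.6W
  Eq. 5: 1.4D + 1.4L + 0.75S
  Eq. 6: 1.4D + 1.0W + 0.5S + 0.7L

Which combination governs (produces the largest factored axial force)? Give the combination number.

Combination 3

Eq. 1: 1.35(54.48) = 73.55
Eq. 2: 1.25(54.48) + 0.6(184.91) + 0.6(323.31) + 0.75(57.52) = 416.17
Eq. 3: 1.4(54.48) + 1.7(325.03) + 0.75(57.52) = 76.27 + 552.55 + 43.14 = 671.96
Eq. 4: 0.85(54.48) - 1.6(57.52) = 46.31 - 92.03 = -45.72
Eq. 5: 1.4(54.48) + 1.4(323.31) + 0.75(184.91) = 667.59
Eq. 6: 1.4(54.48) + 1.0(57.52) + 0.5(184.91) + 0.7(323.31) = 452.56
The largest value is 671.96 kN from combination 3.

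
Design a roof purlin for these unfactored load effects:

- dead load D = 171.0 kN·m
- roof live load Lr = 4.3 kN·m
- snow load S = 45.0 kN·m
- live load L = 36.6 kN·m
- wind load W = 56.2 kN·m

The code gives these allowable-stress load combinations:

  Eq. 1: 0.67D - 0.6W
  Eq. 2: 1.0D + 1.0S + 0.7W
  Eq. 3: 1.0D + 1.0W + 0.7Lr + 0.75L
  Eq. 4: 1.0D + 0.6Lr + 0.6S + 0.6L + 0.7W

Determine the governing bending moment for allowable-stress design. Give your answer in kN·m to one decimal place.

Eq. 1: 0.67(171.0) - 0.6(56.2) = 114.6 - 33.7 = 80.9
Eq. 2: 1.0(171.0) + 1.0(45.0) + 0.7(56.2) = 171.0 + 45.0 + 39.3 = 255.3
Eq. 3: 1.0(171.0) + 1.0(56.2) + 0.7(4.3) + 0.75(36.6) = 171.0 + 56.2 + 3.0 + 27.5 = 257.7
Eq. 4: 1.0(171.0) + 0.6(4.3) + 0.6(45.0) + 0.6(36.6) + 0.7(56.2) = 171.0 + 2.6 + 27.0 + 22.0 + 39.3 = 261.9
Combination 4 governs: M = 261.9 kN·m.

261.9 kN·m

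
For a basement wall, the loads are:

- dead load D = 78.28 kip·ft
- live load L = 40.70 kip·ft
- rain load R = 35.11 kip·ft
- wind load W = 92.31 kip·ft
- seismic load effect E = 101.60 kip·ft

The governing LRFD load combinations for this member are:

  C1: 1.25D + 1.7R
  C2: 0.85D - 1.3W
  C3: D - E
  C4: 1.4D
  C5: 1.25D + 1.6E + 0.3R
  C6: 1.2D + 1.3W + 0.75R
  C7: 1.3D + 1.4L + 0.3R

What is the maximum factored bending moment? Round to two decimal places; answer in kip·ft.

270.94 kip·ft

C1: 1.25(78.28) + 1.7(35.11) = 97.85 + 59.69 = 157.54
C2: 0.85(78.28) - 1.3(92.31) = -53.47
C3: 1.0(78.28) - 1.0(101.60) = 78.28 - 101.60 = -23.32
C4: 1.4(78.28) = 109.59
C5: 1.25(78.28) + 1.6(101.60) + 0.3(35.11) = 97.85 + 162.56 + 10.53 = 270.94
C6: 1.2(78.28) + 1.3(92.31) + 0.75(35.11) = 93.94 + 120.00 + 26.33 = 240.27
C7: 1.3(78.28) + 1.4(40.70) + 0.3(35.11) = 169.28
Combination 5 governs: M_u = 270.94 kip·ft.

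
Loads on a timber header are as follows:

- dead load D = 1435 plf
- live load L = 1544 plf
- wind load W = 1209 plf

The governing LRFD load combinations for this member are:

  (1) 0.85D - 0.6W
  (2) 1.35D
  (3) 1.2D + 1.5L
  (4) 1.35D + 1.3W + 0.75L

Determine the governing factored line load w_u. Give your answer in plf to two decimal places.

(1) 0.85(1435) - 0.6(1209) = 1219.75 - 725.40 = 494.35
(2) 1.35(1435) = 1937.25
(3) 1.2(1435) + 1.5(1544) = 1722.00 + 2316.00 = 4038.00
(4) 1.35(1435) + 1.3(1209) + 0.75(1544) = 1937.25 + 1571.70 + 1158.00 = 4666.95
Combination 4 governs: w_u = 4666.95 plf.

4666.95 plf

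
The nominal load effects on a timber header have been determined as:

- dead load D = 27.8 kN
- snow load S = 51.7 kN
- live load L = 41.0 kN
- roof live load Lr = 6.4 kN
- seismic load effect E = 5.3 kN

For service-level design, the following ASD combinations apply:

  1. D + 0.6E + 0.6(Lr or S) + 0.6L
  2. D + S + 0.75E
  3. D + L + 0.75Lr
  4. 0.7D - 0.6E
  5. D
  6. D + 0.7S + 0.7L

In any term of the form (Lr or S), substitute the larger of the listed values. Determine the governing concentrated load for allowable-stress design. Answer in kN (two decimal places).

(Lr or S) → S = 51.7 kN.
1. 1.0(27.8) + 0.6(5.3) + 0.6(51.7) + 0.6(41.0) = 27.80 + 3.18 + 31.02 + 24.60 = 86.60
2. 1.0(27.8) + 1.0(51.7) + 0.75(5.3) = 27.80 + 51.70 + 3.98 = 83.48
3. 1.0(27.8) + 1.0(41.0) + 0.75(6.4) = 27.80 + 41.00 + 4.80 = 73.60
4. 0.7(27.8) - 0.6(5.3) = 19.46 - 3.18 = 16.28
5. 1.0(27.8) = 27.80
6. 1.0(27.8) + 0.7(51.7) + 0.7(41.0) = 27.80 + 36.19 + 28.70 = 92.69
Combination 6 governs: P = 92.69 kN.

92.69 kN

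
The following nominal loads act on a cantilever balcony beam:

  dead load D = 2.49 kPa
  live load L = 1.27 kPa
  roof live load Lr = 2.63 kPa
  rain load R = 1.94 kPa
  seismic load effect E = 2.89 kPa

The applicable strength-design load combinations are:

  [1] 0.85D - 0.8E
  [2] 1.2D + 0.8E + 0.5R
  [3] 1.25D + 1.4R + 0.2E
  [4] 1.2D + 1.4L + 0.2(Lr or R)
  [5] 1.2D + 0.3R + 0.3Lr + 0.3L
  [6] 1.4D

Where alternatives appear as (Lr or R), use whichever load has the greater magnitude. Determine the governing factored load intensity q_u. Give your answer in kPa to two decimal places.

6.41 kPa

(Lr or R) → Lr = 2.63 kPa.
[1] 0.85(2.49) - 0.8(2.89) = -0.20
[2] 1.2(2.49) + 0.8(2.89) + 0.5(1.94) = 6.27
[3] 1.25(2.49) + 1.4(1.94) + 0.2(2.89) = 6.41
[4] 1.2(2.49) + 1.4(1.27) + 0.2(2.63) = 5.29
[5] 1.2(2.49) + 0.3(1.94) + 0.3(2.63) + 0.3(1.27) = 4.74
[6] 1.4(2.49) = 3.49
Combination 3 governs: q_u = 6.41 kPa.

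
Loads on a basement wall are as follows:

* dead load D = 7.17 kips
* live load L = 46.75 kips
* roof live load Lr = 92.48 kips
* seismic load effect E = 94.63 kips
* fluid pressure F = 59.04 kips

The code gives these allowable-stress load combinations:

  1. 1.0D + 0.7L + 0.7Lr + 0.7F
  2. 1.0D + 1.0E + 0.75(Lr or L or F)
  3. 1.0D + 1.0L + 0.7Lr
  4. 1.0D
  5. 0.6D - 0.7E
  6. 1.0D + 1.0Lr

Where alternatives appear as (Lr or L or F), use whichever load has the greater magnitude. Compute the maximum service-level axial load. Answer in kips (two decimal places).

171.16 kips

(Lr or L or F) → Lr = 92.48 kips.
1. 1.0(7.17) + 0.7(46.75) + 0.7(92.48) + 0.7(59.04) = 145.96
2. 1.0(7.17) + 1.0(94.63) + 0.75(92.48) = 7.17 + 94.63 + 69.36 = 171.16
3. 1.0(7.17) + 1.0(46.75) + 0.7(92.48) = 7.17 + 46.75 + 64.74 = 118.66
4. 1.0(7.17) = 7.17
5. 0.6(7.17) - 0.7(94.63) = 4.30 - 66.24 = -61.94
6. 1.0(7.17) + 1.0(92.48) = 7.17 + 92.48 = 99.65
Maximum is from combination 2.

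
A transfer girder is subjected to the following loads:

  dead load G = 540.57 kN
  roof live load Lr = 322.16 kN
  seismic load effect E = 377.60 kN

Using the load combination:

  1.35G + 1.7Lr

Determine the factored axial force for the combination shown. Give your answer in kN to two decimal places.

1.35(540.57) + 1.7(322.16) = 729.77 + 547.67 = 1277.44
N_u = 1277.44 kN.

1277.44 kN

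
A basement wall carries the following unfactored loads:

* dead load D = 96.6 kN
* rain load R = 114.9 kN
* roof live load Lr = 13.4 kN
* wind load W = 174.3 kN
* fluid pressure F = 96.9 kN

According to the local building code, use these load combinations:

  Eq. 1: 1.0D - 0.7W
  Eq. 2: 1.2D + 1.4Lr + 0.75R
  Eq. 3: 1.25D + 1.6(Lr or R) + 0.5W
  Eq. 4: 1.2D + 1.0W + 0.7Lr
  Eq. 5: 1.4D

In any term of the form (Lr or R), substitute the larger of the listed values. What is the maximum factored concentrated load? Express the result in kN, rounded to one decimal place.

(Lr or R) → R = 114.9 kN.
Eq. 1: 1.0(96.6) - 0.7(174.3) = -25.4
Eq. 2: 1.2(96.6) + 1.4(13.4) + 0.75(114.9) = 220.9
Eq. 3: 1.25(96.6) + 1.6(114.9) + 0.5(174.3) = 391.7
Eq. 4: 1.2(96.6) + 1.0(174.3) + 0.7(13.4) = 299.6
Eq. 5: 1.4(96.6) = 135.2
Combination 3 governs: P_u = 391.7 kN.

391.7 kN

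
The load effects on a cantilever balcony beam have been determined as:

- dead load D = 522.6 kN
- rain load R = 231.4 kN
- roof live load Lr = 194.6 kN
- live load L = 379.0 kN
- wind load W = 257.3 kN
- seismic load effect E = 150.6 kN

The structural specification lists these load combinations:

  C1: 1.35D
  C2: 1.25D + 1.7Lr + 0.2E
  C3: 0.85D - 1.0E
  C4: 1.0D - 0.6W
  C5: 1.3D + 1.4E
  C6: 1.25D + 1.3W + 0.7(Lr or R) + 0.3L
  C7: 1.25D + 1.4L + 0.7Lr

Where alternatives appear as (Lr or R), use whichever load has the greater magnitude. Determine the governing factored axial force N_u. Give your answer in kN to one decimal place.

(Lr or R) → R = 231.4 kN.
C1: 1.35(522.6) = 705.5
C2: 1.25(522.6) + 1.7(194.6) + 0.2(150.6) = 1014.2
C3: 0.85(522.6) - 1.0(150.6) = 293.6
C4: 1.0(522.6) - 0.6(257.3) = 368.2
C5: 1.3(522.6) + 1.4(150.6) = 890.2
C6: 1.25(522.6) + 1.3(257.3) + 0.7(231.4) + 0.3(379.0) = 1263.4
C7: 1.25(522.6) + 1.4(379.0) + 0.7(194.6) = 1320.1
Combination 7 governs: N_u = 1320.1 kN.

1320.1 kN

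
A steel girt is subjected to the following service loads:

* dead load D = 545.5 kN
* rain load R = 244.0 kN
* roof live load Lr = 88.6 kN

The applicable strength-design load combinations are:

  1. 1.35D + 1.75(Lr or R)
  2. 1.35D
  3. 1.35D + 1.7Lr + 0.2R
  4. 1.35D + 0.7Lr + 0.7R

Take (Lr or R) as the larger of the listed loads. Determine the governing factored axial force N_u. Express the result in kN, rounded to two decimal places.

(Lr or R) → R = 244.0 kN.
1. 1.35(545.5) + 1.75(244.0) = 736.43 + 427.00 = 1163.43
2. 1.35(545.5) = 736.43
3. 1.35(545.5) + 1.7(88.6) + 0.2(244.0) = 736.43 + 150.62 + 48.80 = 935.85
4. 1.35(545.5) + 0.7(88.6) + 0.7(244.0) = 736.43 + 62.02 + 170.80 = 969.25
The controlling combination is 1, giving 1163.43 kN.

1163.43 kN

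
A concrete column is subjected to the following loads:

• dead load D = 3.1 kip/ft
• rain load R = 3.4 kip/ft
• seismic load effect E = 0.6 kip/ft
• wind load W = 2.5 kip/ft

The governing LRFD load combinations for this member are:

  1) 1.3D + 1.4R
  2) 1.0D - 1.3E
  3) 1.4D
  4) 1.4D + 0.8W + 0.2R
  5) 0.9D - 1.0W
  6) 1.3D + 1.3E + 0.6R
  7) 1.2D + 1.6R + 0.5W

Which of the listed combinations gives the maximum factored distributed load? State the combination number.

1) 1.3(3.1) + 1.4(3.4) = 4.0 + 4.8 = 8.8
2) 1.0(3.1) - 1.3(0.6) = 3.1 - 0.8 = 2.3
3) 1.4(3.1) = 4.3
4) 1.4(3.1) + 0.8(2.5) + 0.2(3.4) = 4.3 + 2.0 + 0.7 = 7.0
5) 0.9(3.1) - 1.0(2.5) = 2.8 - 2.5 = 0.3
6) 1.3(3.1) + 1.3(0.6) + 0.6(3.4) = 6.9
7) 1.2(3.1) + 1.6(3.4) + 0.5(2.5) = 3.7 + 5.4 + 1.3 = 10.4
The largest value is 10.4 kip/ft from combination 7.

Combination 7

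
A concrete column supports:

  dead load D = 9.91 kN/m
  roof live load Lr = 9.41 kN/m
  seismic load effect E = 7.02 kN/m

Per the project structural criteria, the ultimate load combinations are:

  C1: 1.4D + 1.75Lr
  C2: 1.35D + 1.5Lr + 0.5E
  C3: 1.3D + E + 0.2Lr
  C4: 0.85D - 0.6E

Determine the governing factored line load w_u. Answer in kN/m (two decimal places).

31.00 kN/m

C1: 1.4(9.91) + 1.75(9.41) = 13.87 + 16.47 = 30.34
C2: 1.35(9.91) + 1.5(9.41) + 0.5(7.02) = 31.00
C3: 1.3(9.91) + 1.0(7.02) + 0.2(9.41) = 21.79
C4: 0.85(9.91) - 0.6(7.02) = 8.42 - 4.21 = 4.21
The controlling combination is 2, giving 31.00 kN/m.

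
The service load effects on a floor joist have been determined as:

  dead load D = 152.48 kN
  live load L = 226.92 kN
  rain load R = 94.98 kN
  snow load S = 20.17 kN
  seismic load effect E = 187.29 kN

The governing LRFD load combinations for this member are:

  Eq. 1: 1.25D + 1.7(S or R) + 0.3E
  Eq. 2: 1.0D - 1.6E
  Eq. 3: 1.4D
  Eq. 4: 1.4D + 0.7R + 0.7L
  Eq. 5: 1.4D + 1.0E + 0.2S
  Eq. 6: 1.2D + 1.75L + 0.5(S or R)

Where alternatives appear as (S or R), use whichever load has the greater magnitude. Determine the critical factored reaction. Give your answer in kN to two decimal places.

627.58 kN

(S or R) → R = 94.98 kN.
Eq. 1: 1.25(152.48) + 1.7(94.98) + 0.3(187.29) = 408.25
Eq. 2: 1.0(152.48) - 1.6(187.29) = -147.18
Eq. 3: 1.4(152.48) = 213.47
Eq. 4: 1.4(152.48) + 0.7(94.98) + 0.7(226.92) = 438.80
Eq. 5: 1.4(152.48) + 1.0(187.29) + 0.2(20.17) = 404.80
Eq. 6: 1.2(152.48) + 1.75(226.92) + 0.5(94.98) = 627.58
Maximum is from combination 6.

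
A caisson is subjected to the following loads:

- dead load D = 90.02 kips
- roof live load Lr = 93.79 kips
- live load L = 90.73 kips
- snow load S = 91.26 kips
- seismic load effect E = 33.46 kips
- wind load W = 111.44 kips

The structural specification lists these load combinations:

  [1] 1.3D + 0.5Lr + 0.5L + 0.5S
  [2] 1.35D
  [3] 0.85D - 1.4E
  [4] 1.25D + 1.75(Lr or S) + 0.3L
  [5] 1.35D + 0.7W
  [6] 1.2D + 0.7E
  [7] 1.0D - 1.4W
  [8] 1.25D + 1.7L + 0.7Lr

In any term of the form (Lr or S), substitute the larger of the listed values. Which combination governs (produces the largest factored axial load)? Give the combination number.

(Lr or S) → Lr = 93.79 kips.
[1] 1.3(90.02) + 0.5(93.79) + 0.5(90.73) + 0.5(91.26) = 254.92
[2] 1.35(90.02) = 121.53
[3] 0.85(90.02) - 1.4(33.46) = 29.67
[4] 1.25(90.02) + 1.75(93.79) + 0.3(90.73) = 112.53 + 164.13 + 27.22 = 303.88
[5] 1.35(90.02) + 0.7(111.44) = 121.53 + 78.01 = 199.54
[6] 1.2(90.02) + 0.7(33.46) = 131.45
[7] 1.0(90.02) - 1.4(111.44) = 90.02 - 156.02 = -66.00
[8] 1.25(90.02) + 1.7(90.73) + 0.7(93.79) = 112.53 + 154.24 + 65.65 = 332.42
The largest value is 332.42 kips from combination 8.

Combination 8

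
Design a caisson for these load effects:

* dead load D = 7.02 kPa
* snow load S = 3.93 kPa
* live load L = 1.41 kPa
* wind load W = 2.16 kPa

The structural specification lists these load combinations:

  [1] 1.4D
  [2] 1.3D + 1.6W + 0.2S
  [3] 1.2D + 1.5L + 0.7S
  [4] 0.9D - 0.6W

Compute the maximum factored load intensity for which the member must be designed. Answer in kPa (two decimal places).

13.37 kPa

[1] 1.4(7.02) = 9.83
[2] 1.3(7.02) + 1.6(2.16) + 0.2(3.93) = 13.37
[3] 1.2(7.02) + 1.5(1.41) + 0.7(3.93) = 8.42 + 2.12 + 2.75 = 13.29
[4] 0.9(7.02) - 0.6(2.16) = 6.32 - 1.30 = 5.02
Maximum is from combination 2.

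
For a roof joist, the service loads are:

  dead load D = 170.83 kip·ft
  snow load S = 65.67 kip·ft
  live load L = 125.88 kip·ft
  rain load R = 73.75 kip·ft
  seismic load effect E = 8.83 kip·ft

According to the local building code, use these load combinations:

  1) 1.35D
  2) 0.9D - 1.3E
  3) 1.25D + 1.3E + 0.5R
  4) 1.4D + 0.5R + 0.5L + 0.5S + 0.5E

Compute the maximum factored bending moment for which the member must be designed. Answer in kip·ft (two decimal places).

376.23 kip·ft

1) 1.35(170.83) = 230.62
2) 0.9(170.83) - 1.3(8.83) = 153.75 - 11.48 = 142.27
3) 1.25(170.83) + 1.3(8.83) + 0.5(73.75) = 261.89
4) 1.4(170.83) + 0.5(73.75) + 0.5(125.88) + 0.5(65.67) + 0.5(8.83) = 376.23
Combination 4 governs: M_u = 376.23 kip·ft.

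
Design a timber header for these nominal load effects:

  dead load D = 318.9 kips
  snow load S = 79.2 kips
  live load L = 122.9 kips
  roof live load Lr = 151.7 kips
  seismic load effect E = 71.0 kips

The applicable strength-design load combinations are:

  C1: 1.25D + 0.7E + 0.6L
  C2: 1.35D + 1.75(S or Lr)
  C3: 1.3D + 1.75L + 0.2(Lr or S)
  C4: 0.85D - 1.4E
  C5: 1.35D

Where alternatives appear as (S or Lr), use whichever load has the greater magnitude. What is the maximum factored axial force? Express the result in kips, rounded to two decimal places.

695.99 kips

(S or Lr) → Lr = 151.7 kips; (Lr or S) → Lr = 151.7 kips.
C1: 1.25(318.9) + 0.7(71.0) + 0.6(122.9) = 398.63 + 49.70 + 73.74 = 522.07
C2: 1.35(318.9) + 1.75(151.7) = 695.99
C3: 1.3(318.9) + 1.75(122.9) + 0.2(151.7) = 414.57 + 215.08 + 30.34 = 659.99
C4: 0.85(318.9) - 1.4(71.0) = 271.07 - 99.40 = 171.67
C5: 1.35(318.9) = 430.52
The controlling combination is 2, giving 695.99 kips.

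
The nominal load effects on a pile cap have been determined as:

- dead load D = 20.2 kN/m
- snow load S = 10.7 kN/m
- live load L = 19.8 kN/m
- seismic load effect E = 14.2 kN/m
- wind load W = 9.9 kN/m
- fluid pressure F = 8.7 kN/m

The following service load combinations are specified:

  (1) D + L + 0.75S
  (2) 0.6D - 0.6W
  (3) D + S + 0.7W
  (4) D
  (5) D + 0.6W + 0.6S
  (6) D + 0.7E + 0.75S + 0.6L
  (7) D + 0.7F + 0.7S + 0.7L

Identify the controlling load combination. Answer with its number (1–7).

(1) 1.0(20.2) + 1.0(19.8) + 0.75(10.7) = 20.20 + 19.80 + 8.03 = 48.03
(2) 0.6(20.2) - 0.6(9.9) = 12.12 - 5.94 = 6.18
(3) 1.0(20.2) + 1.0(10.7) + 0.7(9.9) = 20.20 + 10.70 + 6.93 = 37.83
(4) 1.0(20.2) = 20.20
(5) 1.0(20.2) + 0.6(9.9) + 0.6(10.7) = 20.20 + 5.94 + 6.42 = 32.56
(6) 1.0(20.2) + 0.7(14.2) + 0.75(10.7) + 0.6(19.8) = 20.20 + 9.94 + 8.03 + 11.88 = 50.05
(7) 1.0(20.2) + 0.7(8.7) + 0.7(10.7) + 0.7(19.8) = 20.20 + 6.09 + 7.49 + 13.86 = 47.64
The largest value is 50.05 kN/m from combination 6.

Combination 6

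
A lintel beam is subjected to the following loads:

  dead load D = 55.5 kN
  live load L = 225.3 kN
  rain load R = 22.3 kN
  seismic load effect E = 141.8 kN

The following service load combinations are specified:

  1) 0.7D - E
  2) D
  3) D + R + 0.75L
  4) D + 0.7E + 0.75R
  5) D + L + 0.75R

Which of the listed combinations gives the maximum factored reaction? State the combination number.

1) 0.7(55.5) - 1.0(141.8) = 38.85 - 141.80 = -102.95
2) 1.0(55.5) = 55.50
3) 1.0(55.5) + 1.0(22.3) + 0.75(225.3) = 55.50 + 22.30 + 168.98 = 246.78
4) 1.0(55.5) + 0.7(141.8) + 0.75(22.3) = 55.50 + 99.26 + 16.73 = 171.49
5) 1.0(55.5) + 1.0(225.3) + 0.75(22.3) = 55.50 + 225.30 + 16.73 = 297.53
The largest value is 297.53 kN from combination 5.

Combination 5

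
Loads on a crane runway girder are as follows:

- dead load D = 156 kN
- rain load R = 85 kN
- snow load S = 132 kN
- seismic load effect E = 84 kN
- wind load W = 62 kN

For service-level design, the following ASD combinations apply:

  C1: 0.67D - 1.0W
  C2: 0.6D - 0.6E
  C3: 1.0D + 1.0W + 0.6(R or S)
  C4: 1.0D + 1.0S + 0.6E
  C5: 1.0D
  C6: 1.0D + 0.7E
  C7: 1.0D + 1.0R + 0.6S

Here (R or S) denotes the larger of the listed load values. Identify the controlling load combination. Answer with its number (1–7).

(R or S) → S = 132 kN.
C1: 0.67(156) - 1.0(62) = 104.52 - 62.00 = 42.52
C2: 0.6(156) - 0.6(84) = 93.60 - 50.40 = 43.20
C3: 1.0(156) + 1.0(62) + 0.6(132) = 156.00 + 62.00 + 79.20 = 297.20
C4: 1.0(156) + 1.0(132) + 0.6(84) = 156.00 + 132.00 + 50.40 = 338.40
C5: 1.0(156) = 156.00
C6: 1.0(156) + 0.7(84) = 156.00 + 58.80 = 214.80
C7: 1.0(156) + 1.0(85) + 0.6(132) = 156.00 + 85.00 + 79.20 = 320.20
The largest value is 338.40 kN from combination 4.

Combination 4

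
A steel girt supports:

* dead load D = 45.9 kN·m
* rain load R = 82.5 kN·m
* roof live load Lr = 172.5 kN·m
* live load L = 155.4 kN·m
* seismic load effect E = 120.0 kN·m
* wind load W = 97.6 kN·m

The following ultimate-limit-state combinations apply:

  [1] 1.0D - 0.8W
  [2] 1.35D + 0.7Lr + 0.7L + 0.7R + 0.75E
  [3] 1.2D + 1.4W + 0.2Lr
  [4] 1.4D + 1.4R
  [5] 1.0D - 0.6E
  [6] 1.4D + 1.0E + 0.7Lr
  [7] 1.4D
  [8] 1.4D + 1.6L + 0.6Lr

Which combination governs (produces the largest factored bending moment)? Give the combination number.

Combination 2

[1] 1.0(45.9) - 0.8(97.6) = -32.2
[2] 1.35(45.9) + 0.7(172.5) + 0.7(155.4) + 0.7(82.5) + 0.75(120.0) = 439.2
[3] 1.2(45.9) + 1.4(97.6) + 0.2(172.5) = 226.2
[4] 1.4(45.9) + 1.4(82.5) = 179.8
[5] 1.0(45.9) - 0.6(120.0) = -26.1
[6] 1.4(45.9) + 1.0(120.0) + 0.7(172.5) = 305.0
[7] 1.4(45.9) = 64.3
[8] 1.4(45.9) + 1.6(155.4) + 0.6(172.5) = 416.4
The largest value is 439.2 kN·m from combination 2.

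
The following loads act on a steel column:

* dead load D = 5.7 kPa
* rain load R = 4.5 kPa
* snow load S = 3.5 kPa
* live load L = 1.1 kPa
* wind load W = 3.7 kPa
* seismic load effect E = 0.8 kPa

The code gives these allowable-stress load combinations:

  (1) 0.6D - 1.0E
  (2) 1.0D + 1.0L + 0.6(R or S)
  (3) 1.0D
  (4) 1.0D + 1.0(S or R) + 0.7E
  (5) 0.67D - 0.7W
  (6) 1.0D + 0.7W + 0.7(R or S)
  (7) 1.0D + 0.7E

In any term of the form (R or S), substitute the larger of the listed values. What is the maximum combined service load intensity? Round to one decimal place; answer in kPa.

(R or S) → R = 4.5 kPa; (S or R) → R = 4.5 kPa.
(1) 0.6(5.7) - 1.0(0.8) = 2.6
(2) 1.0(5.7) + 1.0(1.1) + 0.6(4.5) = 9.5
(3) 1.0(5.7) = 5.7
(4) 1.0(5.7) + 1.0(4.5) + 0.7(0.8) = 10.8
(5) 0.67(5.7) - 0.7(3.7) = 1.2
(6) 1.0(5.7) + 0.7(3.7) + 0.7(4.5) = 11.4
(7) 1.0(5.7) + 0.7(0.8) = 6.3
Combination 6 governs: q = 11.4 kPa.

11.4 kPa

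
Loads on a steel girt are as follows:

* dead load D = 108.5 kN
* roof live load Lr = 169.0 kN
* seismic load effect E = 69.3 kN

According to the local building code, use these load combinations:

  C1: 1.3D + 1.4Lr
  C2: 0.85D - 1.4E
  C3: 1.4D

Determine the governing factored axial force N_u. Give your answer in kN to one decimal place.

377.7 kN

C1: 1.3(108.5) + 1.4(169.0) = 377.7
C2: 0.85(108.5) - 1.4(69.3) = -4.8
C3: 1.4(108.5) = 151.9
The controlling combination is 1, giving 377.7 kN.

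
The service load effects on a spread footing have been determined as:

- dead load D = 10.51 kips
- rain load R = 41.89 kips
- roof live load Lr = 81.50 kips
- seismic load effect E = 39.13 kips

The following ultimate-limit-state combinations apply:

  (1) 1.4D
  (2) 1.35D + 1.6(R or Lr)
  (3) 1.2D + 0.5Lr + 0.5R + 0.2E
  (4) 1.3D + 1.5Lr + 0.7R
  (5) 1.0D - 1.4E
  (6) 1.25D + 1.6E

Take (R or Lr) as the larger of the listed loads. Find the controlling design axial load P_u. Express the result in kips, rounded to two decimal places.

165.24 kips

(R or Lr) → Lr = 81.50 kips.
(1) 1.4(10.51) = 14.71
(2) 1.35(10.51) + 1.6(81.50) = 14.19 + 130.40 = 144.59
(3) 1.2(10.51) + 0.5(81.50) + 0.5(41.89) + 0.2(39.13) = 82.13
(4) 1.3(10.51) + 1.5(81.50) + 0.7(41.89) = 165.24
(5) 1.0(10.51) - 1.4(39.13) = 10.51 - 54.78 = -44.27
(6) 1.25(10.51) + 1.6(39.13) = 13.14 + 62.61 = 75.75
The controlling combination is 4, giving 165.24 kips.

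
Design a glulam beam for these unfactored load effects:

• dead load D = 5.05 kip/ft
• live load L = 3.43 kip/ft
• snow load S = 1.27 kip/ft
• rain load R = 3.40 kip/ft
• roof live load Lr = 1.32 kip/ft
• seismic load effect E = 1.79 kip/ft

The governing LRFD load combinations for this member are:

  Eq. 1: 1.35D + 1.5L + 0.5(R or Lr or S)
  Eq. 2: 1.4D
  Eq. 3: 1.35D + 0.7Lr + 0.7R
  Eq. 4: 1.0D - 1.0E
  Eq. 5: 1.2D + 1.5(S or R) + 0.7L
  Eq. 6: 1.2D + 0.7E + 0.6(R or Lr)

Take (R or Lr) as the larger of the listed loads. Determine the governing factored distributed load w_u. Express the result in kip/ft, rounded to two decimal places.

(R or Lr or S) → R = 3.40 kip/ft; (S or R) → R = 3.40 kip/ft; (R or Lr) → R = 3.40 kip/ft.
Eq. 1: 1.35(5.05) + 1.5(3.43) + 0.5(3.40) = 13.66
Eq. 2: 1.4(5.05) = 7.07
Eq. 3: 1.35(5.05) + 0.7(1.32) + 0.7(3.40) = 6.82 + 0.92 + 2.38 = 10.12
Eq. 4: 1.0(5.05) - 1.0(1.79) = 5.05 - 1.79 = 3.26
Eq. 5: 1.2(5.05) + 1.5(3.40) + 0.7(3.43) = 6.06 + 5.10 + 2.40 = 13.56
Eq. 6: 1.2(5.05) + 0.7(1.79) + 0.6(3.40) = 6.06 + 1.25 + 2.04 = 9.35
Combination 1 governs: w_u = 13.66 kip/ft.

13.66 kip/ft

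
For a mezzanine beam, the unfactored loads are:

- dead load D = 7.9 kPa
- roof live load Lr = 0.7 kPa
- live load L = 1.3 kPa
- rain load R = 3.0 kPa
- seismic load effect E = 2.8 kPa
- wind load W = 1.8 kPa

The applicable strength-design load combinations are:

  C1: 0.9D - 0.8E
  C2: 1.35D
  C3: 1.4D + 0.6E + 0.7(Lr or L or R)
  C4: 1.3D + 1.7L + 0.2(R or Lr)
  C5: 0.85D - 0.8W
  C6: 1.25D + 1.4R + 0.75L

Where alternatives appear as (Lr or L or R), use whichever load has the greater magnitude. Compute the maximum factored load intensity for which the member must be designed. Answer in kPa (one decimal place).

15.1 kPa

(Lr or L or R) → R = 3.0 kPa; (R or Lr) → R = 3.0 kPa.
C1: 0.9(7.9) - 0.8(2.8) = 7.1 - 2.2 = 4.9
C2: 1.35(7.9) = 10.7
C3: 1.4(7.9) + 0.6(2.8) + 0.7(3.0) = 14.8
C4: 1.3(7.9) + 1.7(1.3) + 0.2(3.0) = 10.3 + 2.2 + 0.6 = 13.1
C5: 0.85(7.9) - 0.8(1.8) = 6.7 - 1.4 = 5.3
C6: 1.25(7.9) + 1.4(3.0) + 0.75(1.3) = 9.9 + 4.2 + 1.0 = 15.1
The controlling combination is 6, giving 15.1 kPa.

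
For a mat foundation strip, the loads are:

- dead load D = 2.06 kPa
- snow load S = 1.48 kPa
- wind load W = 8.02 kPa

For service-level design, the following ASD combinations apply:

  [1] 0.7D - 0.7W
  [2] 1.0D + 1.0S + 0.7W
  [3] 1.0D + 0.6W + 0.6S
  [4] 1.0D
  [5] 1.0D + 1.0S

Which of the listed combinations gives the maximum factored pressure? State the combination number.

[1] 0.7(2.06) - 0.7(8.02) = 1.44 - 5.61 = -4.17
[2] 1.0(2.06) + 1.0(1.48) + 0.7(8.02) = 2.06 + 1.48 + 5.61 = 9.15
[3] 1.0(2.06) + 0.6(8.02) + 0.6(1.48) = 2.06 + 4.81 + 0.89 = 7.76
[4] 1.0(2.06) = 2.06
[5] 1.0(2.06) + 1.0(1.48) = 2.06 + 1.48 = 3.54
The largest value is 9.15 kPa from combination 2.

Combination 2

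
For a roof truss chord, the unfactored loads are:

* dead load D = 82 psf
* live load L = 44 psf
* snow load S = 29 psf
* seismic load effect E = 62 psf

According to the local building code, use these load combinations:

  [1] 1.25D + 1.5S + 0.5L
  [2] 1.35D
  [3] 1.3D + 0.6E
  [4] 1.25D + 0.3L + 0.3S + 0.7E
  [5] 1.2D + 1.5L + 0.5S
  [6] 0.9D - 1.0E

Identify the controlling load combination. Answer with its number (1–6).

[1] 1.25(82) + 1.5(29) + 0.5(44) = 102.5 + 43.5 + 22.0 = 168.0
[2] 1.35(82) = 110.7
[3] 1.3(82) + 0.6(62) = 106.6 + 37.2 = 143.8
[4] 1.25(82) + 0.3(44) + 0.3(29) + 0.7(62) = 102.5 + 13.2 + 8.7 + 43.4 = 167.8
[5] 1.2(82) + 1.5(44) + 0.5(29) = 98.4 + 66.0 + 14.5 = 178.9
[6] 0.9(82) - 1.0(62) = 73.8 - 62.0 = 11.8
The largest value is 178.9 psf from combination 5.

Combination 5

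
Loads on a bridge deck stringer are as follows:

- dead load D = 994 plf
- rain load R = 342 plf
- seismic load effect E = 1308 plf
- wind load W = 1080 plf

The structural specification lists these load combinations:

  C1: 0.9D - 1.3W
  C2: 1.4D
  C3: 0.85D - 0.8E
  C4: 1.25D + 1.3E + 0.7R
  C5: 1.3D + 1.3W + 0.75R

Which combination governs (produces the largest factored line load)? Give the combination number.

C1: 0.9(994) - 1.3(1080) = 894.60 - 1404.00 = -509.40
C2: 1.4(994) = 1391.60
C3: 0.85(994) - 0.8(1308) = 844.90 - 1046.40 = -201.50
C4: 1.25(994) + 1.3(1308) + 0.7(342) = 1242.50 + 1700.40 + 239.40 = 3182.30
C5: 1.3(994) + 1.3(1080) + 0.75(342) = 1292.20 + 1404.00 + 256.50 = 2952.70
The largest value is 3182.30 plf from combination 4.

Combination 4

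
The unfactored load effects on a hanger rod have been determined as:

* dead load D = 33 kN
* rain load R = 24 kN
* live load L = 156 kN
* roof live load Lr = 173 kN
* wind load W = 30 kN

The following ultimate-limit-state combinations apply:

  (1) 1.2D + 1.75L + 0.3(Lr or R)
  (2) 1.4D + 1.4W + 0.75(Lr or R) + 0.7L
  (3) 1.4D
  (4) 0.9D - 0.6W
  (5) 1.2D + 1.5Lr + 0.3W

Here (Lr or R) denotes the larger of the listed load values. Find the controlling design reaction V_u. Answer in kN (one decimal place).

(Lr or R) → Lr = 173 kN.
(1) 1.2(33) + 1.75(156) + 0.3(173) = 39.6 + 273.0 + 51.9 = 364.5
(2) 1.4(33) + 1.4(30) + 0.75(173) + 0.7(156) = 46.2 + 42.0 + 129.8 + 109.2 = 327.2
(3) 1.4(33) = 46.2
(4) 0.9(33) - 0.6(30) = 29.7 - 18.0 = 11.7
(5) 1.2(33) + 1.5(173) + 0.3(30) = 39.6 + 259.5 + 9.0 = 308.1
Maximum is from combination 1.

364.5 kN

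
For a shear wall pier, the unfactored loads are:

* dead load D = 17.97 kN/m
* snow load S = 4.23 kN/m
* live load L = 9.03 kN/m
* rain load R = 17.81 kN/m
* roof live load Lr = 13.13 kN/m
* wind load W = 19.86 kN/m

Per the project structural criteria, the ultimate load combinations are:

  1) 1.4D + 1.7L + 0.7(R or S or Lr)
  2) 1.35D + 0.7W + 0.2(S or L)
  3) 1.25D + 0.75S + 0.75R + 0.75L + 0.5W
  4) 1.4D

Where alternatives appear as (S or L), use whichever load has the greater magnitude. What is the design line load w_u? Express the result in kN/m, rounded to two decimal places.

55.70 kN/m

(R or S or Lr) → R = 17.81 kN/m; (S or L) → L = 9.03 kN/m.
1) 1.4(17.97) + 1.7(9.03) + 0.7(17.81) = 52.98
2) 1.35(17.97) + 0.7(19.86) + 0.2(9.03) = 39.97
3) 1.25(17.97) + 0.75(4.23) + 0.75(17.81) + 0.75(9.03) + 0.5(19.86) = 55.70
4) 1.4(17.97) = 25.16
Maximum is from combination 3.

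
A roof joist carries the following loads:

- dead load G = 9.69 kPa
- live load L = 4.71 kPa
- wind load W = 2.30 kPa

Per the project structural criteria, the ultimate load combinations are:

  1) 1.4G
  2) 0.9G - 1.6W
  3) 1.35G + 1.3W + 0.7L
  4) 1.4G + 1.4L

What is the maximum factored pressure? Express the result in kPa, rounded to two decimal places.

20.16 kPa

1) 1.4(9.69) = 13.57
2) 0.9(9.69) - 1.6(2.30) = 8.72 - 3.68 = 5.04
3) 1.35(9.69) + 1.3(2.30) + 0.7(4.71) = 13.08 + 2.99 + 3.30 = 19.37
4) 1.4(9.69) + 1.4(4.71) = 13.57 + 6.59 = 20.16
Maximum is from combination 4.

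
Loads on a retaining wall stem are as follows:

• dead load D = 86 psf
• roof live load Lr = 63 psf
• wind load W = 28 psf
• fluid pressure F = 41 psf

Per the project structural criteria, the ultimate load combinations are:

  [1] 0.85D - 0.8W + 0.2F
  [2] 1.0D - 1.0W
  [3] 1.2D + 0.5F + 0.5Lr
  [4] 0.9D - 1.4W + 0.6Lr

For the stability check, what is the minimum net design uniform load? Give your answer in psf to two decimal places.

[1] 0.85(86) - 0.8(28) + 0.2(41) = 58.90
[2] 1.0(86) - 1.0(28) = 58.00
[3] 1.2(86) + 0.5(41) + 0.5(63) = 155.20
[4] 0.9(86) - 1.4(28) + 0.6(63) = 76.00
Combination 2 gives the minimum: 58.00 psf.

58.00 psf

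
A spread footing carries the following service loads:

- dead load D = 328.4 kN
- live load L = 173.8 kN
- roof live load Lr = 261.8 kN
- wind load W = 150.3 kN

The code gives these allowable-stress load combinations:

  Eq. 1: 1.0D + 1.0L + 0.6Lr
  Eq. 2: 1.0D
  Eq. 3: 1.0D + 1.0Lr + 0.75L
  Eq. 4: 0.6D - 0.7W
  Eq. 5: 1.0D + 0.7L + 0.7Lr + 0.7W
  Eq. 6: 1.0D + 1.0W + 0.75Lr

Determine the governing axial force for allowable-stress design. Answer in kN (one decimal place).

Eq. 1: 1.0(328.4) + 1.0(173.8) + 0.6(261.8) = 328.4 + 173.8 + 157.1 = 659.3
Eq. 2: 1.0(328.4) = 328.4
Eq. 3: 1.0(328.4) + 1.0(261.8) + 0.75(173.8) = 328.4 + 261.8 + 130.4 = 720.6
Eq. 4: 0.6(328.4) - 0.7(150.3) = 197.0 - 105.2 = 91.8
Eq. 5: 1.0(328.4) + 0.7(173.8) + 0.7(261.8) + 0.7(150.3) = 738.5
Eq. 6: 1.0(328.4) + 1.0(150.3) + 0.75(261.8) = 328.4 + 150.3 + 196.4 = 675.1
The controlling combination is 5, giving 738.5 kN.

738.5 kN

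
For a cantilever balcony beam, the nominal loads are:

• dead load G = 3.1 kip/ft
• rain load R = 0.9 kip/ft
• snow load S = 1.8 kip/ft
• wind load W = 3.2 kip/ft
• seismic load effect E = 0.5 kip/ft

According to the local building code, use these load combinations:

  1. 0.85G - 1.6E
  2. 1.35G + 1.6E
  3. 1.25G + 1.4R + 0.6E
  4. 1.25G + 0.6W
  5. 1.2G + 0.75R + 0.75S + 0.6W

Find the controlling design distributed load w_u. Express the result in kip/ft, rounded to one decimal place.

7.7 kip/ft

1. 0.85(3.1) - 1.6(0.5) = 2.6 - 0.8 = 1.8
2. 1.35(3.1) + 1.6(0.5) = 4.2 + 0.8 = 5.0
3. 1.25(3.1) + 1.4(0.9) + 0.6(0.5) = 5.4
4. 1.25(3.1) + 0.6(3.2) = 3.9 + 1.9 = 5.8
5. 1.2(3.1) + 0.75(0.9) + 0.75(1.8) + 0.6(3.2) = 3.7 + 0.7 + 1.4 + 1.9 = 7.7
Combination 5 governs: w_u = 7.7 kip/ft.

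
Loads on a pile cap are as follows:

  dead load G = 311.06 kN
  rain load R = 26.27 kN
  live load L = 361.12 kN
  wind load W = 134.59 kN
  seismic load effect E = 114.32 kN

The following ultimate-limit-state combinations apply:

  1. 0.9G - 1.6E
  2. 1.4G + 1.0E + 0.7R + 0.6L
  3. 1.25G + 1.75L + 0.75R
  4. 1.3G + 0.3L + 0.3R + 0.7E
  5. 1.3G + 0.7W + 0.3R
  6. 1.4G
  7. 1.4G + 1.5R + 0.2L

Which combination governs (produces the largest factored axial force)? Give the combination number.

1. 0.9(311.06) - 1.6(114.32) = 279.95 - 182.91 = 97.04
2. 1.4(311.06) + 1.0(114.32) + 0.7(26.27) + 0.6(361.12) = 784.87
3. 1.25(311.06) + 1.75(361.12) + 0.75(26.27) = 388.83 + 631.96 + 19.70 = 1040.49
4. 1.3(311.06) + 0.3(361.12) + 0.3(26.27) + 0.7(114.32) = 404.38 + 108.34 + 7.88 + 80.02 = 600.62
5. 1.3(311.06) + 0.7(134.59) + 0.3(26.27) = 404.38 + 94.21 + 7.88 = 506.47
6. 1.4(311.06) = 435.48
7. 1.4(311.06) + 1.5(26.27) + 0.2(361.12) = 435.48 + 39.41 + 72.22 = 547.11
The largest value is 1040.49 kN from combination 3.

Combination 3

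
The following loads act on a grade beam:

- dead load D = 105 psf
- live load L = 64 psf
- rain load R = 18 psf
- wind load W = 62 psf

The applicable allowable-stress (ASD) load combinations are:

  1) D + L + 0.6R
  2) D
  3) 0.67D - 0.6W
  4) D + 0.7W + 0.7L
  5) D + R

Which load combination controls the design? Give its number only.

1) 1.0(105) + 1.0(64) + 0.6(18) = 105.0 + 64.0 + 10.8 = 179.8
2) 1.0(105) = 105.0
3) 0.67(105) - 0.6(62) = 70.4 - 37.2 = 33.2
4) 1.0(105) + 0.7(62) + 0.7(64) = 105.0 + 43.4 + 44.8 = 193.2
5) 1.0(105) + 1.0(18) = 105.0 + 18.0 = 123.0
The largest value is 193.2 psf from combination 4.

Combination 4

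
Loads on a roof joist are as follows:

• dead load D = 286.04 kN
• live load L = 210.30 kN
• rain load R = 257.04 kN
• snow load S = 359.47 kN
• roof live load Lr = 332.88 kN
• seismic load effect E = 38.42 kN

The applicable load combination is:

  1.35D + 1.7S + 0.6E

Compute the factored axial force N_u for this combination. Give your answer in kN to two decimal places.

1020.31 kN

1.35(286.04) + 1.7(359.47) + 0.6(38.42) = 1020.31
N_u = 1020.31 kN.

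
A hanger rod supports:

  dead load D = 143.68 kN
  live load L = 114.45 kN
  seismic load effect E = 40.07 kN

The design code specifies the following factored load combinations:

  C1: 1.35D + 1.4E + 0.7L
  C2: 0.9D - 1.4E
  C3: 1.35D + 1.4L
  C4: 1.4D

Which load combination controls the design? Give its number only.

Combination 3

C1: 1.35(143.68) + 1.4(40.07) + 0.7(114.45) = 330.18
C2: 0.9(143.68) - 1.4(40.07) = 73.21
C3: 1.35(143.68) + 1.4(114.45) = 354.20
C4: 1.4(143.68) = 201.15
The largest value is 354.20 kN from combination 3.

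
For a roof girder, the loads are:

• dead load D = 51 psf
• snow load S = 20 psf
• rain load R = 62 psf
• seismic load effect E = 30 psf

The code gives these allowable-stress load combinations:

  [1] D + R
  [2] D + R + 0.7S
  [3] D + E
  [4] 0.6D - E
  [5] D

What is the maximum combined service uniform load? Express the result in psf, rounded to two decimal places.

[1] 1.0(51) + 1.0(62) = 51.00 + 62.00 = 113.00
[2] 1.0(51) + 1.0(62) + 0.7(20) = 51.00 + 62.00 + 14.00 = 127.00
[3] 1.0(51) + 1.0(30) = 51.00 + 30.00 = 81.00
[4] 0.6(51) - 1.0(30) = 30.60 - 30.00 = 0.60
[5] 1.0(51) = 51.00
Combination 2 governs: q = 127.00 psf.

127.00 psf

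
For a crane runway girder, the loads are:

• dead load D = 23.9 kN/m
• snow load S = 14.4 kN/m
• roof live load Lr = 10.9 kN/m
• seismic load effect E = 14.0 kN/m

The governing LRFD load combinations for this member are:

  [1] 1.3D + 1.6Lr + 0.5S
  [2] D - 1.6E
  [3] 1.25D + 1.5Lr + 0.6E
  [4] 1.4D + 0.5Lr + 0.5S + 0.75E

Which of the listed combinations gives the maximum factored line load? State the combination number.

[1] 1.3(23.9) + 1.6(10.9) + 0.5(14.4) = 31.1 + 17.4 + 7.2 = 55.7
[2] 1.0(23.9) - 1.6(14.0) = 23.9 - 22.4 = 1.5
[3] 1.25(23.9) + 1.5(10.9) + 0.6(14.0) = 54.6
[4] 1.4(23.9) + 0.5(10.9) + 0.5(14.4) + 0.75(14.0) = 56.6
The largest value is 56.6 kN/m from combination 4.

Combination 4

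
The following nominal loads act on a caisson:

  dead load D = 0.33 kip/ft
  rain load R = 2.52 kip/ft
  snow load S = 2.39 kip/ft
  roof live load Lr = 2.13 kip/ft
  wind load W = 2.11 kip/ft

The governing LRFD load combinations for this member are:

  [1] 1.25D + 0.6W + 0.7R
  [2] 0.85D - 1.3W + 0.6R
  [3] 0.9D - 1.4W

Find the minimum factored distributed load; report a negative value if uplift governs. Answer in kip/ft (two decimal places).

-2.66 kip/ft

[1] 1.25(0.33) + 0.6(2.11) + 0.7(2.52) = 3.44
[2] 0.85(0.33) - 1.3(2.11) + 0.6(2.52) = -0.95
[3] 0.9(0.33) - 1.4(2.11) = -2.66
Combination 3 gives the minimum: -2.66 kip/ft.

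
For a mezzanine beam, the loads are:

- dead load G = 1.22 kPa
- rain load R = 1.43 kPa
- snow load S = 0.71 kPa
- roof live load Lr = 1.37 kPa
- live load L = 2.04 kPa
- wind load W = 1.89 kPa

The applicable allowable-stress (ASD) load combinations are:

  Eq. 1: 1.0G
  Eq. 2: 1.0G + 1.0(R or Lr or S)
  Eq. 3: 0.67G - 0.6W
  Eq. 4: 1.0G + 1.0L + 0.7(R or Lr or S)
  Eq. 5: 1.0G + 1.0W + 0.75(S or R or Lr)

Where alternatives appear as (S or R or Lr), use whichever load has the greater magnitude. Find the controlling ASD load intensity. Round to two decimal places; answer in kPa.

4.26 kPa

(R or Lr or S) → R = 1.43 kPa; (S or R or Lr) → R = 1.43 kPa.
Eq. 1: 1.0(1.22) = 1.22
Eq. 2: 1.0(1.22) + 1.0(1.43) = 1.22 + 1.43 = 2.65
Eq. 3: 0.67(1.22) - 0.6(1.89) = -0.32
Eq. 4: 1.0(1.22) + 1.0(2.04) + 0.7(1.43) = 1.22 + 2.04 + 1.00 = 4.26
Eq. 5: 1.0(1.22) + 1.0(1.89) + 0.75(1.43) = 1.22 + 1.89 + 1.07 = 4.18
The controlling combination is 4, giving 4.26 kPa.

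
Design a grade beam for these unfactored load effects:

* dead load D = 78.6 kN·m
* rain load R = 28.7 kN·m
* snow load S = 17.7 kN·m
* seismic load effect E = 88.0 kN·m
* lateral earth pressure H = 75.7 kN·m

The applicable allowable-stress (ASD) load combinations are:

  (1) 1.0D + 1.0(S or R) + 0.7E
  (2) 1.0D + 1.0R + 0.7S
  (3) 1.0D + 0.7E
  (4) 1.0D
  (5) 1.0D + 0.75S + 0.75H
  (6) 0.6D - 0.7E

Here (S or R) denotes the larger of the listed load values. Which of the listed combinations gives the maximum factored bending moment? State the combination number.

(S or R) → R = 28.7 kN·m.
(1) 1.0(78.6) + 1.0(28.7) + 0.7(88.0) = 78.6 + 28.7 + 61.6 = 168.9
(2) 1.0(78.6) + 1.0(28.7) + 0.7(17.7) = 78.6 + 28.7 + 12.4 = 119.7
(3) 1.0(78.6) + 0.7(88.0) = 78.6 + 61.6 = 140.2
(4) 1.0(78.6) = 78.6
(5) 1.0(78.6) + 0.75(17.7) + 0.75(75.7) = 78.6 + 13.3 + 56.8 = 148.7
(6) 0.6(78.6) - 0.7(88.0) = 47.2 - 61.6 = -14.4
The largest value is 168.9 kN·m from combination 1.

Combination 1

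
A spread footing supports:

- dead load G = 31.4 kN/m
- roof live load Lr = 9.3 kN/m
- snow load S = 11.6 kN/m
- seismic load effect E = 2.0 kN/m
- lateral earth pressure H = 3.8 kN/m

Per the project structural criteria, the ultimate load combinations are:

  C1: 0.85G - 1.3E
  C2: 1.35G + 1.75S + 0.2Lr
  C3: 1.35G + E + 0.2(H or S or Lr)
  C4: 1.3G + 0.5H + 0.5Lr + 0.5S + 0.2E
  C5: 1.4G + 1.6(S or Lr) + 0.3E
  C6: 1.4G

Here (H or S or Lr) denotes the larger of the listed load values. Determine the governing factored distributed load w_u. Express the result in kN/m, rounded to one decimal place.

(H or S or Lr) → S = 11.6 kN/m; (S or Lr) → S = 11.6 kN/m.
C1: 0.85(31.4) - 1.3(2.0) = 26.7 - 2.6 = 24.1
C2: 1.35(31.4) + 1.75(11.6) + 0.2(9.3) = 42.4 + 20.3 + 1.9 = 64.6
C3: 1.35(31.4) + 1.0(2.0) + 0.2(11.6) = 42.4 + 2.0 + 2.3 = 46.7
C4: 1.3(31.4) + 0.5(3.8) + 0.5(9.3) + 0.5(11.6) + 0.2(2.0) = 40.8 + 1.9 + 4.7 + 5.8 + 0.4 = 53.6
C5: 1.4(31.4) + 1.6(11.6) + 0.3(2.0) = 63.1
C6: 1.4(31.4) = 44.0
The controlling combination is 2, giving 64.6 kN/m.

64.6 kN/m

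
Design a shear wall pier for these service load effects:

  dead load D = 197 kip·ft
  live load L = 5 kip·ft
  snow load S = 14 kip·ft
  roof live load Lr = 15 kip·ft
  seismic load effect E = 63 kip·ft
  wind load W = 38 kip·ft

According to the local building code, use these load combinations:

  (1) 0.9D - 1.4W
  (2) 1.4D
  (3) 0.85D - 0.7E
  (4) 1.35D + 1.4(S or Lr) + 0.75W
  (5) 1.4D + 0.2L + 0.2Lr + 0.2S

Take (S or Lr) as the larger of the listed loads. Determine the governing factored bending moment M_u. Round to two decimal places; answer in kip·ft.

315.45 kip·ft

(S or Lr) → Lr = 15 kip·ft.
(1) 0.9(197) - 1.4(38) = 177.30 - 53.20 = 124.10
(2) 1.4(197) = 275.80
(3) 0.85(197) - 0.7(63) = 167.45 - 44.10 = 123.35
(4) 1.35(197) + 1.4(15) + 0.75(38) = 265.95 + 21.00 + 28.50 = 315.45
(5) 1.4(197) + 0.2(5) + 0.2(15) + 0.2(14) = 275.80 + 1.00 + 3.00 + 2.80 = 282.60
The controlling combination is 4, giving 315.45 kip·ft.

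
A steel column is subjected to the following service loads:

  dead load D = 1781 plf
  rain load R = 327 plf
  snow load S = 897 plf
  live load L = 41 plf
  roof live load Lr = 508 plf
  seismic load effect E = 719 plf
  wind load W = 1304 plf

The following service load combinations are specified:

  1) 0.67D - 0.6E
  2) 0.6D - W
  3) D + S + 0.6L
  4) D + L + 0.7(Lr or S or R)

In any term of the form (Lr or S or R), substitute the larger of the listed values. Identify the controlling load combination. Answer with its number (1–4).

(Lr or S or R) → S = 897 plf.
1) 0.67(1781) - 0.6(719) = 1193.27 - 431.40 = 761.87
2) 0.6(1781) - 1.0(1304) = 1068.60 - 1304.00 = -235.40
3) 1.0(1781) + 1.0(897) + 0.6(41) = 1781.00 + 897.00 + 24.60 = 2702.60
4) 1.0(1781) + 1.0(41) + 0.7(897) = 1781.00 + 41.00 + 627.90 = 2449.90
The largest value is 2702.60 plf from combination 3.

Combination 3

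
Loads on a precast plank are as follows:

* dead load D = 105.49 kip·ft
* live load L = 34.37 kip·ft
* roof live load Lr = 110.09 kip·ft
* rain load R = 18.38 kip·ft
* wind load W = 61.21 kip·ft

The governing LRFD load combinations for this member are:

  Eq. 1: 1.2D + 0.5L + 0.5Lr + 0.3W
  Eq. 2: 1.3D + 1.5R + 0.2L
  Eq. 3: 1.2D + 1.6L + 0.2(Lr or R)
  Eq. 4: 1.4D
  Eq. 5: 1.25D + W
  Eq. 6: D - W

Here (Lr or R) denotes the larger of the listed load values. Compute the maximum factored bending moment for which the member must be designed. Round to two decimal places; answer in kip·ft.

217.18 kip·ft

(Lr or R) → Lr = 110.09 kip·ft.
Eq. 1: 1.2(105.49) + 0.5(34.37) + 0.5(110.09) + 0.3(61.21) = 217.18
Eq. 2: 1.3(105.49) + 1.5(18.38) + 0.2(34.37) = 137.14 + 27.57 + 6.87 = 171.58
Eq. 3: 1.2(105.49) + 1.6(34.37) + 0.2(110.09) = 126.59 + 54.99 + 22.02 = 203.60
Eq. 4: 1.4(105.49) = 147.69
Eq. 5: 1.25(105.49) + 1.0(61.21) = 131.86 + 61.21 = 193.07
Eq. 6: 1.0(105.49) - 1.0(61.21) = 105.49 - 61.21 = 44.28
Maximum is from combination 1.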